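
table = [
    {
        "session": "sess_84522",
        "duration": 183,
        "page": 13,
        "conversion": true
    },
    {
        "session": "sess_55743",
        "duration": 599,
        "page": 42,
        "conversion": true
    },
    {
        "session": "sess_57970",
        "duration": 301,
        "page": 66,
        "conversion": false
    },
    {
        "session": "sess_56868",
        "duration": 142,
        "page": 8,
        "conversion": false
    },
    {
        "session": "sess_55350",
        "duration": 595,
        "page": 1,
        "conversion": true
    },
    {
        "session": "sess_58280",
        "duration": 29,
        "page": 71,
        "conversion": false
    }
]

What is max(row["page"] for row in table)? 71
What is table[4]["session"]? "sess_55350"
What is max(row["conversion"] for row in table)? True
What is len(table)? 6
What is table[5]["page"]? 71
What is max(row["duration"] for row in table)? 599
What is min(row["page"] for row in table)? 1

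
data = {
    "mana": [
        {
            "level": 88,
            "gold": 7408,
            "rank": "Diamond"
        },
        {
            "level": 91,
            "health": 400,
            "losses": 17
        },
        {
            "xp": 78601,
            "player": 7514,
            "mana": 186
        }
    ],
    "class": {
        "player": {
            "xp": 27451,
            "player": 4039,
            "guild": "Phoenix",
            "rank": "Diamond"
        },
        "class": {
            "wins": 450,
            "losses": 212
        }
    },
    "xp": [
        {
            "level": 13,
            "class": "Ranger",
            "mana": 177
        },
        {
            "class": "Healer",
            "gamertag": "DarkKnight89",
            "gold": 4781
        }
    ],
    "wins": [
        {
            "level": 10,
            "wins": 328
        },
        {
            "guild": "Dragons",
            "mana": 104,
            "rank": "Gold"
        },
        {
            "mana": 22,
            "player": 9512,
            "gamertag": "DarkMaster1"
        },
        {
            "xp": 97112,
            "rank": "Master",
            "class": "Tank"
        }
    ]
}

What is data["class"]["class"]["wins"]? 450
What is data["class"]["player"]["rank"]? "Diamond"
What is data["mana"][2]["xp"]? 78601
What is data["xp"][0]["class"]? "Ranger"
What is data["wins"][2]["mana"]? 22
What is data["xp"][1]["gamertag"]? "DarkKnight89"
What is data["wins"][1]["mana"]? 104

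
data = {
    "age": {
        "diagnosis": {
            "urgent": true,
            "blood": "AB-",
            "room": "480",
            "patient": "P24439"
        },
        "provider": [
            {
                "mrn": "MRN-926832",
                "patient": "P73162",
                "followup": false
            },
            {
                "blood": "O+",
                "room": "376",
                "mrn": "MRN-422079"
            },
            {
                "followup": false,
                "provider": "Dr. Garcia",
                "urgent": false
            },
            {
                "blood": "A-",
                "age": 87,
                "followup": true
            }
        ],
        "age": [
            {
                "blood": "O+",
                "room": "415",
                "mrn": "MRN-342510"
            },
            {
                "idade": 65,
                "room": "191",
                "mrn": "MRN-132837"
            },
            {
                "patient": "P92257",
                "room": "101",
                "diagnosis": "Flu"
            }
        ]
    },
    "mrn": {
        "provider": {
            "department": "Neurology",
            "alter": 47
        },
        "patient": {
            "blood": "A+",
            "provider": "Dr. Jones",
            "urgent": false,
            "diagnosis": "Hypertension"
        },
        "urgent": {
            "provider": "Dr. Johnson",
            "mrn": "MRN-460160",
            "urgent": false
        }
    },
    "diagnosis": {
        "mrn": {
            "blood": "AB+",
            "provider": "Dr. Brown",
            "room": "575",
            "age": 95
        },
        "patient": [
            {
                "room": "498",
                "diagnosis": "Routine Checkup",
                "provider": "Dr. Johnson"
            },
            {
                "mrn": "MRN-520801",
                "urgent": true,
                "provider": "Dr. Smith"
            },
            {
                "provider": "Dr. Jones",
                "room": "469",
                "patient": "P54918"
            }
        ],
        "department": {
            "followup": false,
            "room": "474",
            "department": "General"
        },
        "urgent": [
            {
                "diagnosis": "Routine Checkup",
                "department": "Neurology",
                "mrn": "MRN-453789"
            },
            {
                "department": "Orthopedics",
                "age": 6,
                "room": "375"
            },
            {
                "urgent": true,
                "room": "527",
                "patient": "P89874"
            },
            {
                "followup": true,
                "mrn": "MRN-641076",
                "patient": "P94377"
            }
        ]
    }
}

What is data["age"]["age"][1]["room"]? "191"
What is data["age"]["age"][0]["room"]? "415"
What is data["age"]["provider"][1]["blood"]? "O+"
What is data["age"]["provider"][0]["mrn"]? "MRN-926832"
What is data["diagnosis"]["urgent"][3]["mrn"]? "MRN-641076"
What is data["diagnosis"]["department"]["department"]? "General"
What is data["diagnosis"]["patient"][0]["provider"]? "Dr. Johnson"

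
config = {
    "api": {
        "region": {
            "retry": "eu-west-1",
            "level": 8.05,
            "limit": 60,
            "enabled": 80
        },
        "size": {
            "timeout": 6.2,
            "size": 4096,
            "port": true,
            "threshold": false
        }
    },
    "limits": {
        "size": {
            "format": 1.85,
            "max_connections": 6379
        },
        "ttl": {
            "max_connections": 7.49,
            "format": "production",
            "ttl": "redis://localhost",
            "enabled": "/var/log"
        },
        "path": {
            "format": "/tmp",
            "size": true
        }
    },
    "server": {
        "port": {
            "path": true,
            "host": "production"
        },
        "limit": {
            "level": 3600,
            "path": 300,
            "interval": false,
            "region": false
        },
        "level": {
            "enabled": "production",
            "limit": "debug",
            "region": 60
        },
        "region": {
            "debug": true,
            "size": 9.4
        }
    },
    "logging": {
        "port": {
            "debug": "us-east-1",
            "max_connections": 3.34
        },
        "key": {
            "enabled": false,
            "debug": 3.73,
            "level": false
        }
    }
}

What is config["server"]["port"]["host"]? "production"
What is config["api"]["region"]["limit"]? 60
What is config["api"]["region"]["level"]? 8.05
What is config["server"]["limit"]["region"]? False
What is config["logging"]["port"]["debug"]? "us-east-1"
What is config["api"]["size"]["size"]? 4096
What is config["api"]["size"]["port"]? True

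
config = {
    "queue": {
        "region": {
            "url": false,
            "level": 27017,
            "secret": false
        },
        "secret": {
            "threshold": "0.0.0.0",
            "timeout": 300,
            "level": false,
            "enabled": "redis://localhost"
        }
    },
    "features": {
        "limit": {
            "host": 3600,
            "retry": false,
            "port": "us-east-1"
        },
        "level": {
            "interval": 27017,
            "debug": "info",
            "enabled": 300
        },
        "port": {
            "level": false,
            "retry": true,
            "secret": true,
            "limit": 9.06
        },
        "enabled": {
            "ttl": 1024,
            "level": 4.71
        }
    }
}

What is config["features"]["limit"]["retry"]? False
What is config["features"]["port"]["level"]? False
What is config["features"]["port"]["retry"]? True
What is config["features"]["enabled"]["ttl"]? 1024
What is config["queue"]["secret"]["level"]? False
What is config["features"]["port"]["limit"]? 9.06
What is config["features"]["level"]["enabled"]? 300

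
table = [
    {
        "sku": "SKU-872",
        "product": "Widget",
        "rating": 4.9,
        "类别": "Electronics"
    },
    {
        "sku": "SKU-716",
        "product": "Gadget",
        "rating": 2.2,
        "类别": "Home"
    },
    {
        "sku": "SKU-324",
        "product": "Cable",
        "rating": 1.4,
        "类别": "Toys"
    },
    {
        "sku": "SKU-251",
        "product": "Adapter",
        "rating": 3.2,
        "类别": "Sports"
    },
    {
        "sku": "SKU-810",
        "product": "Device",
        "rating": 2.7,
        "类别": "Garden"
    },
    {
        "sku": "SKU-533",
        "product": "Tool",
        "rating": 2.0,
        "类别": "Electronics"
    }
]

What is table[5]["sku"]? "SKU-533"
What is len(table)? 6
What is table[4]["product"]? "Device"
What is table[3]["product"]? "Adapter"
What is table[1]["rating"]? 2.2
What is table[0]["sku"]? "SKU-872"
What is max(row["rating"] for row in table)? 4.9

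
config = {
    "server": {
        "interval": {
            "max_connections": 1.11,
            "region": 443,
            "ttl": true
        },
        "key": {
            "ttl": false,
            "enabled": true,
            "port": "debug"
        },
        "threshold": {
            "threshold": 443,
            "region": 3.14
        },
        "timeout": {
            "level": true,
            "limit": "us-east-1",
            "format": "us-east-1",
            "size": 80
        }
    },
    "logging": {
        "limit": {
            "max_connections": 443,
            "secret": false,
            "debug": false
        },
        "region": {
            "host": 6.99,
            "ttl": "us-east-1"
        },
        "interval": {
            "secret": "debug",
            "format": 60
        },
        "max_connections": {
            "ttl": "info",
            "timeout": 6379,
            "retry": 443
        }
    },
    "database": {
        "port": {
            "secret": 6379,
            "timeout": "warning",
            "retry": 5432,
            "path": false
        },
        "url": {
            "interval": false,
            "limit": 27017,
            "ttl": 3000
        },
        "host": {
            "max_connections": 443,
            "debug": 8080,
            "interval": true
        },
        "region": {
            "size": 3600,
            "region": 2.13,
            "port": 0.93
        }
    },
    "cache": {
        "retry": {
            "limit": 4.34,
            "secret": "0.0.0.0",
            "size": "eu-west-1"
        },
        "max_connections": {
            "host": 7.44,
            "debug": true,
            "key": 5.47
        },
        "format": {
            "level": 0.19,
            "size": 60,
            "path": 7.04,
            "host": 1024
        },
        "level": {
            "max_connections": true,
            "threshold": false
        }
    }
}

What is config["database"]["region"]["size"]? 3600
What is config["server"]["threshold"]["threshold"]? 443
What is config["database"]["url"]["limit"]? 27017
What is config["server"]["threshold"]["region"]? 3.14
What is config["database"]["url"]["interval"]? False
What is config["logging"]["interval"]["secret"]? "debug"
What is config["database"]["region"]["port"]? 0.93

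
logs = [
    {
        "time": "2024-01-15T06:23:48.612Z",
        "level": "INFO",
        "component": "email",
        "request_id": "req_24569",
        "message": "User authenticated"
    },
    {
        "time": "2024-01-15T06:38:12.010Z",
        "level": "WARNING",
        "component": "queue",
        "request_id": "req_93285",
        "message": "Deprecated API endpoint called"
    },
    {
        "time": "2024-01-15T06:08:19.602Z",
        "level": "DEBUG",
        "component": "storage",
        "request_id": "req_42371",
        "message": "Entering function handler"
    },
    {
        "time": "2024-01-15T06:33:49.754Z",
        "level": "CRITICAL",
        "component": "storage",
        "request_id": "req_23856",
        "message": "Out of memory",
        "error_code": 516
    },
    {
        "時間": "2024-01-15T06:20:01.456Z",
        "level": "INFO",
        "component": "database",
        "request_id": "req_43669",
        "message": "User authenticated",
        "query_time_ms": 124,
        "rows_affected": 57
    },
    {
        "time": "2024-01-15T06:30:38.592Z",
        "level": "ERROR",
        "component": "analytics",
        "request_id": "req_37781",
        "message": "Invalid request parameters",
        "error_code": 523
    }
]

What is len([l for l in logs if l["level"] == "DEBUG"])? 1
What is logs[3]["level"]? "CRITICAL"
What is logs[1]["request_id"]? "req_93285"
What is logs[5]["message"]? "Invalid request parameters"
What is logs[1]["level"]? "WARNING"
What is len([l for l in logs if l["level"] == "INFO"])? 2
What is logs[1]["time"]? "2024-01-15T06:38:12.010Z"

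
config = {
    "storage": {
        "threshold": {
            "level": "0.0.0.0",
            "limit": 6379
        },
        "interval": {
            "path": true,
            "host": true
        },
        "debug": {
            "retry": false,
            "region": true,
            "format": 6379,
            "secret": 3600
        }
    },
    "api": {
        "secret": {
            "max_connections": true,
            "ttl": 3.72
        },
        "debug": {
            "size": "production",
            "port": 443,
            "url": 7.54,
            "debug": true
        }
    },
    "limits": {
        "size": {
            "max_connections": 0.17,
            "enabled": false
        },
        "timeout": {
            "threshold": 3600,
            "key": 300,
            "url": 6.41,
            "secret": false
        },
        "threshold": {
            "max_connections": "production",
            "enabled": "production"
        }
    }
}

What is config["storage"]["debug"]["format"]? 6379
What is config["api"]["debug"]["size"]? "production"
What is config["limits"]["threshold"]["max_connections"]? "production"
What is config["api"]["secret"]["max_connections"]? True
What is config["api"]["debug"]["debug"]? True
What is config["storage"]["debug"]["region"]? True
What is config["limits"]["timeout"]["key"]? 300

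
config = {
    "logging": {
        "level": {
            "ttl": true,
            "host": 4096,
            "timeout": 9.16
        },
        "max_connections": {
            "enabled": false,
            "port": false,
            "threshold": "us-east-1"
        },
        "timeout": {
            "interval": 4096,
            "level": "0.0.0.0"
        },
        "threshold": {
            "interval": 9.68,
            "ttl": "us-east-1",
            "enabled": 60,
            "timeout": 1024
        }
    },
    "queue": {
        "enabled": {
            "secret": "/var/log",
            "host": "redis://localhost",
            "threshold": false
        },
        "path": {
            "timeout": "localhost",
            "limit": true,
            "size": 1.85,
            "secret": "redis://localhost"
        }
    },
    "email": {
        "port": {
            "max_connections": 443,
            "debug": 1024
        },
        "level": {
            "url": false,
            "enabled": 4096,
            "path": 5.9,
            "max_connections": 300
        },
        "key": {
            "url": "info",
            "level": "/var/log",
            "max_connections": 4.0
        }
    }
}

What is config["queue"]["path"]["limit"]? True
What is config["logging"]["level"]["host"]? 4096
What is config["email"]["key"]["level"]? "/var/log"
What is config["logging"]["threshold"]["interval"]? 9.68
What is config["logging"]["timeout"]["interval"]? 4096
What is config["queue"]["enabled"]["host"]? "redis://localhost"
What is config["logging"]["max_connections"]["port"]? False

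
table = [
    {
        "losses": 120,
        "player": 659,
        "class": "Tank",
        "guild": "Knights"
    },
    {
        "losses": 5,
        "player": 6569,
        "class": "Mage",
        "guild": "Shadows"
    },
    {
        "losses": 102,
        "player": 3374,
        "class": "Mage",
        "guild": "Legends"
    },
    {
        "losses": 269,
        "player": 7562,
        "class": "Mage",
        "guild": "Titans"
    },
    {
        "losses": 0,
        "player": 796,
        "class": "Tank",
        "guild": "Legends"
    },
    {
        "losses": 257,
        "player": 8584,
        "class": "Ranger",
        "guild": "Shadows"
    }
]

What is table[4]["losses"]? 0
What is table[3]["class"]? "Mage"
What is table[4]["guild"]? "Legends"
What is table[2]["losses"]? 102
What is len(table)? 6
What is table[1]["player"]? 6569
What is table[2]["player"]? 3374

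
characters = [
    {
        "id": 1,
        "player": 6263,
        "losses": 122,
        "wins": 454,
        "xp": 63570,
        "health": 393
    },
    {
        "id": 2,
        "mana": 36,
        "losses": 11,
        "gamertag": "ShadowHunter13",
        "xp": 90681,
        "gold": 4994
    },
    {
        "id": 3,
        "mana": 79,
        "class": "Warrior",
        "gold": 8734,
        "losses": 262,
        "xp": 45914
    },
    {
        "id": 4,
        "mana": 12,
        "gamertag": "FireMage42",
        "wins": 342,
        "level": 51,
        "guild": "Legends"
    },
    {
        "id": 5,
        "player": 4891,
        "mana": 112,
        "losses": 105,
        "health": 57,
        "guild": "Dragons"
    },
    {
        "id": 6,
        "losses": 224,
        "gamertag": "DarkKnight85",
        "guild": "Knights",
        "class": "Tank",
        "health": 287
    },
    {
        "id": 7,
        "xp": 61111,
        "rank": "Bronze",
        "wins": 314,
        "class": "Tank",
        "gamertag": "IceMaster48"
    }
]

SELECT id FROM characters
[1, 2, 3, 4, 5, 6, 7]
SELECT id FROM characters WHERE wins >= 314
[1, 4, 7]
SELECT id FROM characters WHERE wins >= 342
[1, 4]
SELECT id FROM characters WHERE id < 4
[1, 2, 3]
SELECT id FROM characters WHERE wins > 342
[1]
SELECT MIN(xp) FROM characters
45914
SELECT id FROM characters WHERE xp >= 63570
[1, 2]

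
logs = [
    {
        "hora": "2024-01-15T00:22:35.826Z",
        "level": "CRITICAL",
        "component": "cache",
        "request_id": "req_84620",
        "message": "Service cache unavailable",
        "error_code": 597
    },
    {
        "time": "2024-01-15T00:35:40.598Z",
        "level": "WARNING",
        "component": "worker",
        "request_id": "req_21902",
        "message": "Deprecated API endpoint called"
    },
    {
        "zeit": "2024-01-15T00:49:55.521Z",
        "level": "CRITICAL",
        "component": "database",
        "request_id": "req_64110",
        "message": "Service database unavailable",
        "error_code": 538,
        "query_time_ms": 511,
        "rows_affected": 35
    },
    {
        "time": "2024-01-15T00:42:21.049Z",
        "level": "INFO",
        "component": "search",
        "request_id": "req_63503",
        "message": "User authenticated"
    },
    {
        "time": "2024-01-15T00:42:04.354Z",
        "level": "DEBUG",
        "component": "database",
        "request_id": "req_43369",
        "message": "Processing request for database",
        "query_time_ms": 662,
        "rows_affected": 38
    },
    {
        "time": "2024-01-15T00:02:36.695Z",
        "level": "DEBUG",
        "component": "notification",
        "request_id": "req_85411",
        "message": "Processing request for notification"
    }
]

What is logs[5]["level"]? "DEBUG"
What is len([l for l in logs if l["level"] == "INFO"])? 1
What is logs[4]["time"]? "2024-01-15T00:42:04.354Z"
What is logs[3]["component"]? "search"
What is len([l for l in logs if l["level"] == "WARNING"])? 1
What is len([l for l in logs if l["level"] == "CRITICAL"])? 2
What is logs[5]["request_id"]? "req_85411"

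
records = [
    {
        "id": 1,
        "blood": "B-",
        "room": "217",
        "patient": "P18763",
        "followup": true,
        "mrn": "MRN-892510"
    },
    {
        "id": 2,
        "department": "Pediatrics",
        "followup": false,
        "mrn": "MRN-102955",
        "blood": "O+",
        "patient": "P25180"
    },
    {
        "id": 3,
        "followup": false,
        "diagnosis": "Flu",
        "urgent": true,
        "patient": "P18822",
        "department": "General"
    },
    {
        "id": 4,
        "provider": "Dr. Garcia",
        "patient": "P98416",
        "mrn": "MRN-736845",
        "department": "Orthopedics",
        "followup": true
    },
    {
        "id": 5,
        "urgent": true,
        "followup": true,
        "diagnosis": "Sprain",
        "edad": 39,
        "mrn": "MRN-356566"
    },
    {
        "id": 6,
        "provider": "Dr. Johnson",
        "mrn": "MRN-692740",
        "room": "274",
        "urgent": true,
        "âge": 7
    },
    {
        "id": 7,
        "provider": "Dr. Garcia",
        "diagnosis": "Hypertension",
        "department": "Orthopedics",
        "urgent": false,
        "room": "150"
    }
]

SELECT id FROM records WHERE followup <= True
[1, 2, 3, 4, 5]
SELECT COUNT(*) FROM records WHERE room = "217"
1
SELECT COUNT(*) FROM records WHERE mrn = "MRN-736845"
1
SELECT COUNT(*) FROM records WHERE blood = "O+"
1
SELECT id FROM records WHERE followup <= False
[2, 3]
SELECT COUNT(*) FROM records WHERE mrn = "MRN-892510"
1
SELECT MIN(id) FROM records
1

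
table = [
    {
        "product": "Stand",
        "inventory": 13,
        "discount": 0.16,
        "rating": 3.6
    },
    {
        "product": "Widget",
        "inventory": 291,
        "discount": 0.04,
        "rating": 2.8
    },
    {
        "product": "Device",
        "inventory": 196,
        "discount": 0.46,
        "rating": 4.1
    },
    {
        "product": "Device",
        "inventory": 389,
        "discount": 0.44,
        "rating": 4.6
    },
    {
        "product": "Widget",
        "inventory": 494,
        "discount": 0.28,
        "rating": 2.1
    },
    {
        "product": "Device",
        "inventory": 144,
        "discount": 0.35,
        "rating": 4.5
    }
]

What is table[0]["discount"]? 0.16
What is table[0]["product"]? "Stand"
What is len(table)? 6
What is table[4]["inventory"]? 494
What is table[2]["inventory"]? 196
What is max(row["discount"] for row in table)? 0.46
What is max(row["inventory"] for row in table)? 494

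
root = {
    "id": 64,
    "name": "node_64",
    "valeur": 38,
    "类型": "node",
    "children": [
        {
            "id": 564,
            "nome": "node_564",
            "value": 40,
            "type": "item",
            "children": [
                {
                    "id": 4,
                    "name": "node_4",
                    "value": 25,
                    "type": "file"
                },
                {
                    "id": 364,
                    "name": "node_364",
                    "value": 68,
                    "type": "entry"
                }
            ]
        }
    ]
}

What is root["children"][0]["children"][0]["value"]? 25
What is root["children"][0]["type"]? "item"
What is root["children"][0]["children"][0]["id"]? 4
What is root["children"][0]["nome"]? "node_564"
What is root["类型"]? "node"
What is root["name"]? "node_64"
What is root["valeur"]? 38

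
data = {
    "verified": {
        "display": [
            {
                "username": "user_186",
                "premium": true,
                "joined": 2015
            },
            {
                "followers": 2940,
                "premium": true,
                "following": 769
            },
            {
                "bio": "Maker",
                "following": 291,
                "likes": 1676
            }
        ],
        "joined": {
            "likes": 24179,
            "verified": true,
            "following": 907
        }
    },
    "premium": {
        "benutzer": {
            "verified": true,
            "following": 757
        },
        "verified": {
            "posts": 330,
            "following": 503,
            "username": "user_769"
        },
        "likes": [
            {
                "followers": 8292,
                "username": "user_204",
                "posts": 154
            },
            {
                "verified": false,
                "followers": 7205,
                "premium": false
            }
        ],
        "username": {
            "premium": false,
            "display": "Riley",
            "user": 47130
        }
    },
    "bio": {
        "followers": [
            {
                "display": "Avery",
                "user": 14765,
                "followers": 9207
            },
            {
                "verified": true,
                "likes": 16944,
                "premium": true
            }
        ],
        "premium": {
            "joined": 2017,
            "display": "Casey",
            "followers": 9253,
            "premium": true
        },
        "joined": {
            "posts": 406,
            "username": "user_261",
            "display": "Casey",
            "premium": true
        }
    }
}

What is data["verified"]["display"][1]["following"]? 769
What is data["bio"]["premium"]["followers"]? 9253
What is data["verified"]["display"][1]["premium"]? True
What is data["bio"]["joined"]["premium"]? True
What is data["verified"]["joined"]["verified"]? True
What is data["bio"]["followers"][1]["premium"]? True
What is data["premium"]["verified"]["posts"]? 330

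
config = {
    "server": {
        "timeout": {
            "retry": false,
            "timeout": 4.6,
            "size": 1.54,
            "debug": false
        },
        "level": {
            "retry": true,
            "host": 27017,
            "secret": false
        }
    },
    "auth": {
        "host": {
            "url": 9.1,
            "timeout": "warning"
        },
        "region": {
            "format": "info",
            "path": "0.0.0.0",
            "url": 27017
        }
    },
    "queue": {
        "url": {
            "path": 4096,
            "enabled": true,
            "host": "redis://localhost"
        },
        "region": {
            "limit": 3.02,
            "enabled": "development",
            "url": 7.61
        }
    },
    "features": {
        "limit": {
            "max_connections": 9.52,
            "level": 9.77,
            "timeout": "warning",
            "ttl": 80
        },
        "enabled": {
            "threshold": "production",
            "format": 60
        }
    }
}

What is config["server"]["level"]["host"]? 27017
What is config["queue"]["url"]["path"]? 4096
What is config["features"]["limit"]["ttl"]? 80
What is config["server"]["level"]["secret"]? False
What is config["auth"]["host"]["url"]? 9.1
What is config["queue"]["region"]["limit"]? 3.02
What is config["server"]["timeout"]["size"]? 1.54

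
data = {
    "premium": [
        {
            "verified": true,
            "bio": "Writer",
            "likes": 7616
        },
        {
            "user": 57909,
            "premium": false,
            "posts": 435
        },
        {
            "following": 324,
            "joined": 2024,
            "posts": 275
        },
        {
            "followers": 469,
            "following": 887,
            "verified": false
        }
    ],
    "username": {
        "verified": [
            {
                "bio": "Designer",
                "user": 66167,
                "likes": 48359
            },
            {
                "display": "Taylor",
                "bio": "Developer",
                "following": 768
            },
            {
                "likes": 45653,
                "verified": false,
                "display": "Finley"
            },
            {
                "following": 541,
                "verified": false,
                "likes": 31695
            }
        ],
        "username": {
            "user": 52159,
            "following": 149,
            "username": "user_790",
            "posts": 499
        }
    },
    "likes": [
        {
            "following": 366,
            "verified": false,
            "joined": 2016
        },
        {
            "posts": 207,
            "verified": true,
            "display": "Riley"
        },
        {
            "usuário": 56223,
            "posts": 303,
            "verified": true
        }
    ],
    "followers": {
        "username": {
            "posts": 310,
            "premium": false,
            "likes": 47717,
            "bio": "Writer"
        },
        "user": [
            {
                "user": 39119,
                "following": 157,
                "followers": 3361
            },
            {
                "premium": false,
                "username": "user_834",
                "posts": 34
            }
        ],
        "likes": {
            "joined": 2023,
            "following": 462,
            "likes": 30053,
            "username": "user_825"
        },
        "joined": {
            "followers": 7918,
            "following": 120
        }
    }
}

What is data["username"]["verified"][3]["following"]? 541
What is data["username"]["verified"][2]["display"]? "Finley"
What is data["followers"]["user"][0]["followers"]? 3361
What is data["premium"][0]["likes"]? 7616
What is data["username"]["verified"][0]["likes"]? 48359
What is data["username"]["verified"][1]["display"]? "Taylor"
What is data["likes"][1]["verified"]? True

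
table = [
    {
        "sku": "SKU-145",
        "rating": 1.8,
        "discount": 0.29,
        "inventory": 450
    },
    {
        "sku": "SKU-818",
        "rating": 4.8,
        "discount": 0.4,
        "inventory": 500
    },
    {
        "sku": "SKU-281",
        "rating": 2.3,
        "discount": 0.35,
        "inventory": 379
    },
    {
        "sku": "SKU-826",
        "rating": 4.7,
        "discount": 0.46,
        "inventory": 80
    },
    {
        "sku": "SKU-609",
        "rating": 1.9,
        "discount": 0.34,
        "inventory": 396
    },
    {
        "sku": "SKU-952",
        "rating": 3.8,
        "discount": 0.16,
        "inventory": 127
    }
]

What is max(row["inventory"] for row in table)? 500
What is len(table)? 6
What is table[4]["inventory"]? 396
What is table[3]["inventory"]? 80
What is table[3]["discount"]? 0.46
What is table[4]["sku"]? "SKU-609"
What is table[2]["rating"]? 2.3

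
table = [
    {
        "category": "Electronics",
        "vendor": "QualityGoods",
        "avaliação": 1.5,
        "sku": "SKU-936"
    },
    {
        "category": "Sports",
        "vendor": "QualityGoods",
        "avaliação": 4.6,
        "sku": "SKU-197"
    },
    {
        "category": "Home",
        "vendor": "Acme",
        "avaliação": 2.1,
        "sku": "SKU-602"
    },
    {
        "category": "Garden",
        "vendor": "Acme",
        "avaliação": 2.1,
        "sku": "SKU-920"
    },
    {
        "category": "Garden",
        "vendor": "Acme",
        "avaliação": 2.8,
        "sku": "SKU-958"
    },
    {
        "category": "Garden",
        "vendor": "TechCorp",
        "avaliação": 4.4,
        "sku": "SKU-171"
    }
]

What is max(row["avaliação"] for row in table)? 4.6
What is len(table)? 6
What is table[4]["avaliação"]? 2.8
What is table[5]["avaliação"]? 4.4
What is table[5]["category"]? "Garden"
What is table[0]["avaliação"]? 1.5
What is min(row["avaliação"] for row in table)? 1.5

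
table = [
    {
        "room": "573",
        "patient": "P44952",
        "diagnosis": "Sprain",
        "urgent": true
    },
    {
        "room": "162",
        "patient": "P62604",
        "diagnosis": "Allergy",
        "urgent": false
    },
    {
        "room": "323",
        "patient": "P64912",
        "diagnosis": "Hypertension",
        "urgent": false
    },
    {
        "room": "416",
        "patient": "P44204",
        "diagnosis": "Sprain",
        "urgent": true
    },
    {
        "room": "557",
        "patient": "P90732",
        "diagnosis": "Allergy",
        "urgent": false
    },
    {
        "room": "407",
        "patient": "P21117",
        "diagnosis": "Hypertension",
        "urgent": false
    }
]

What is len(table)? 6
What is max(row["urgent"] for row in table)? True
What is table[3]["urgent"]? True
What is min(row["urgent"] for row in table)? False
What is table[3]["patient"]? "P44204"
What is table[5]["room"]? "407"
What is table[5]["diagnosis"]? "Hypertension"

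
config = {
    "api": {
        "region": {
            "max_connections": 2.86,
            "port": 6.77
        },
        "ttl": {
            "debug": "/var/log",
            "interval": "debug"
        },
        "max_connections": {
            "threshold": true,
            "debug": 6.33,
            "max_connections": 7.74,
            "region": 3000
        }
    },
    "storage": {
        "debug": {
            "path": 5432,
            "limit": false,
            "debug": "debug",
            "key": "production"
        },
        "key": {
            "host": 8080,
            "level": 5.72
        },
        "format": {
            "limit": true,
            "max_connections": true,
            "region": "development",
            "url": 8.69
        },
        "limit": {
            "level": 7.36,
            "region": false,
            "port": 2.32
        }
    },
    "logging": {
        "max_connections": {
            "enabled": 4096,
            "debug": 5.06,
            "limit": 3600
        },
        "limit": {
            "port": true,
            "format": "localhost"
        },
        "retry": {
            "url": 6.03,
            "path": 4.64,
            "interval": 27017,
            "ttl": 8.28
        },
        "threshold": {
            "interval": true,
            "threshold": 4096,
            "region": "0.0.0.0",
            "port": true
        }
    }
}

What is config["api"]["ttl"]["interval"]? "debug"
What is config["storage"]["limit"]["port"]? 2.32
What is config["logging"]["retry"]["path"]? 4.64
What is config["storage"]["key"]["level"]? 5.72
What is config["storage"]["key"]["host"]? 8080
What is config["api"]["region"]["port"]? 6.77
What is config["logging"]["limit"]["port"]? True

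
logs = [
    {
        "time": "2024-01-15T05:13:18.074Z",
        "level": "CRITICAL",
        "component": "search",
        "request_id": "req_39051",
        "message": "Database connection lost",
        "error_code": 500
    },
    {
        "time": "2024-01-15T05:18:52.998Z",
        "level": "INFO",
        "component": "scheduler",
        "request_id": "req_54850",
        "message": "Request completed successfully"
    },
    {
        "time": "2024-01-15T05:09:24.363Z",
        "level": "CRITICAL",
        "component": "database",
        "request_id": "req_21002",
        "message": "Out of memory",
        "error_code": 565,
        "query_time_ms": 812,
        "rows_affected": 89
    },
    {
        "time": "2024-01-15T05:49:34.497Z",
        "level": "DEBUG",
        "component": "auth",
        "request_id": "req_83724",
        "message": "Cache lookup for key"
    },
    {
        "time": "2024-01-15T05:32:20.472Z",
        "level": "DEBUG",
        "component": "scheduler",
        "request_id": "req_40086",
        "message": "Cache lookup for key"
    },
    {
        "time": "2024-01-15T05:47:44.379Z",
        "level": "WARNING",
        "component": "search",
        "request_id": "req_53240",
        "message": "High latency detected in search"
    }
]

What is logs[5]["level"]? "WARNING"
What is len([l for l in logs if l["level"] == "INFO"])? 1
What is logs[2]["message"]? "Out of memory"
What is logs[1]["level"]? "INFO"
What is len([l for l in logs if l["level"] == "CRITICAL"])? 2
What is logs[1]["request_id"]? "req_54850"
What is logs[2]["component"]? "database"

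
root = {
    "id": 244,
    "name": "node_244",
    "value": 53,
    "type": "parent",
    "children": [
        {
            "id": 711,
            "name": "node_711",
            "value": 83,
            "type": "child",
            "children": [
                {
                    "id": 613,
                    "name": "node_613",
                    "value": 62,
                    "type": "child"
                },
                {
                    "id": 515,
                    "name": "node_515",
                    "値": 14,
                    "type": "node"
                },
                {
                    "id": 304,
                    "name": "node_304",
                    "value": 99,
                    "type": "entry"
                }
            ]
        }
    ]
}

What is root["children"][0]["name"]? "node_711"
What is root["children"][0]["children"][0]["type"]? "child"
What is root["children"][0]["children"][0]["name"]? "node_613"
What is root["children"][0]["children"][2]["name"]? "node_304"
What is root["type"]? "parent"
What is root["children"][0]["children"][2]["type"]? "entry"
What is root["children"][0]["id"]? 711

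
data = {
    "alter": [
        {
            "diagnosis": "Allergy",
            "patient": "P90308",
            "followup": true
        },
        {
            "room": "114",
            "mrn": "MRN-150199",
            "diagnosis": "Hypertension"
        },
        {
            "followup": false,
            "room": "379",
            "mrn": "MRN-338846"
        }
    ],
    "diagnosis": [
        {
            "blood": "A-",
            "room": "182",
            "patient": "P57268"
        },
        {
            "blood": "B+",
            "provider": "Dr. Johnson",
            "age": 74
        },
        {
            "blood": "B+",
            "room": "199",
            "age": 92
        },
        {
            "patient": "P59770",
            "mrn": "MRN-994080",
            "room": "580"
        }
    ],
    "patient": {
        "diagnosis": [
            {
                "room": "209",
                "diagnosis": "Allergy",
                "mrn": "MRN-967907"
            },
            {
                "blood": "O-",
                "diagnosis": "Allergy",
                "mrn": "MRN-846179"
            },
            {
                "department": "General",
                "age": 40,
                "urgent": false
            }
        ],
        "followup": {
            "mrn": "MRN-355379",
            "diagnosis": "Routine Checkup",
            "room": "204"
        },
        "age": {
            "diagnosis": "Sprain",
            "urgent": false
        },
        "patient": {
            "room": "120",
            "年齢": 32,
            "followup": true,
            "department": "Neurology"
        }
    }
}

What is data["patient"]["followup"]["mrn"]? "MRN-355379"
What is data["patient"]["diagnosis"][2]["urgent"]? False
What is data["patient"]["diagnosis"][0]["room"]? "209"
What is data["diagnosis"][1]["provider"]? "Dr. Johnson"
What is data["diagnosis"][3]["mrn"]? "MRN-994080"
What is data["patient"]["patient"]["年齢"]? 32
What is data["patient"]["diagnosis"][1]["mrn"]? "MRN-846179"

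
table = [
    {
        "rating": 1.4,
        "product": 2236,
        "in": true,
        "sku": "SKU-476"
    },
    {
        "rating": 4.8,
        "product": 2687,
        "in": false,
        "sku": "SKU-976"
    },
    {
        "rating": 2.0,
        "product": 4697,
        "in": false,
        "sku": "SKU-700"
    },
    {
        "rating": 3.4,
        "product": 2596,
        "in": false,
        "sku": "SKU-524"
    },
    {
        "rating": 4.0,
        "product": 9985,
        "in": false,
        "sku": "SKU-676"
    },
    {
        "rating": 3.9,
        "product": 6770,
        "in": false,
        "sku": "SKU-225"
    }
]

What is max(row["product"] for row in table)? 9985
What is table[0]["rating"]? 1.4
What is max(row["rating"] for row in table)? 4.8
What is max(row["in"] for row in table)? True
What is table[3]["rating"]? 3.4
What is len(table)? 6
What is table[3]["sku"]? "SKU-524"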